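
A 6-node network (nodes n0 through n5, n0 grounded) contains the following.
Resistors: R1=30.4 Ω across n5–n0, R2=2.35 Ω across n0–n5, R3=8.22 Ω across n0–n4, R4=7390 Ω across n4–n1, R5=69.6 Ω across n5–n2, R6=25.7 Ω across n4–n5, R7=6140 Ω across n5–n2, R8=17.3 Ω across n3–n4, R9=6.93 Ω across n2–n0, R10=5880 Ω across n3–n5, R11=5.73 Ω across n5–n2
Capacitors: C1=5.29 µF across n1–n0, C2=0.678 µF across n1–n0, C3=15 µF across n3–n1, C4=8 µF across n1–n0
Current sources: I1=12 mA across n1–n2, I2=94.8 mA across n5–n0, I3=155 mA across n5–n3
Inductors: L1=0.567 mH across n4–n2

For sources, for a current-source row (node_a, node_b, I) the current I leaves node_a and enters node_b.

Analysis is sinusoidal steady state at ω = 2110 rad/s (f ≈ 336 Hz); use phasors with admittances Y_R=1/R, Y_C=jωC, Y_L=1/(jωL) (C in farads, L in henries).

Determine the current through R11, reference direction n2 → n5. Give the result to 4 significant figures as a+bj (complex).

Element admittances at ω=2110 rad/s:
  Y(R1) = 0.03289+0.000j S between n5,n0
  Y(R2) = 0.4255+0.000j S between n0,n5
  Y(C1) = 0.000+0.01116j S between n1,n0
  Y(C2) = 0.000+0.001431j S between n1,n0
  Y(R3) = 0.1217+0.000j S between n0,n4
  Y(C3) = 0.000+0.03165j S between n3,n1
  I1: injects 0.012 A into n2 (from n1)
  Y(R4) = 0.0001353+0.000j S between n4,n1
  Y(R5) = 0.01437+0.000j S between n5,n2
  Y(R6) = 0.03891+0.000j S between n4,n5
  Y(L1) = 0.000-0.8359j S between n4,n2
  Y(R7) = 0.0001629+0.000j S between n5,n2
  Y(R8) = 0.05780+0.000j S between n3,n4
  Y(R9) = 0.1443+0.000j S between n2,n0
  I2: injects 0.0948 A into n0 (from n5)
  Y(C4) = 0.000+0.01688j S between n1,n0
  Y(R10) = 0.0001701+0.000j S between n3,n5
  Y(R11) = 0.1745+0.000j S between n5,n2
  I3: injects 0.155 A into n3 (from n5)
Assemble and solve the 5×5 MNA system:
  V(n1)=1.331-0.1616j  V(n2)=0.1443-0.1338j  V(n3)=2.569-0.6962j  V(n4)=0.1890-0.01990j  V(n5)=-0.3128-0.03815j

0.07976-0.01670j A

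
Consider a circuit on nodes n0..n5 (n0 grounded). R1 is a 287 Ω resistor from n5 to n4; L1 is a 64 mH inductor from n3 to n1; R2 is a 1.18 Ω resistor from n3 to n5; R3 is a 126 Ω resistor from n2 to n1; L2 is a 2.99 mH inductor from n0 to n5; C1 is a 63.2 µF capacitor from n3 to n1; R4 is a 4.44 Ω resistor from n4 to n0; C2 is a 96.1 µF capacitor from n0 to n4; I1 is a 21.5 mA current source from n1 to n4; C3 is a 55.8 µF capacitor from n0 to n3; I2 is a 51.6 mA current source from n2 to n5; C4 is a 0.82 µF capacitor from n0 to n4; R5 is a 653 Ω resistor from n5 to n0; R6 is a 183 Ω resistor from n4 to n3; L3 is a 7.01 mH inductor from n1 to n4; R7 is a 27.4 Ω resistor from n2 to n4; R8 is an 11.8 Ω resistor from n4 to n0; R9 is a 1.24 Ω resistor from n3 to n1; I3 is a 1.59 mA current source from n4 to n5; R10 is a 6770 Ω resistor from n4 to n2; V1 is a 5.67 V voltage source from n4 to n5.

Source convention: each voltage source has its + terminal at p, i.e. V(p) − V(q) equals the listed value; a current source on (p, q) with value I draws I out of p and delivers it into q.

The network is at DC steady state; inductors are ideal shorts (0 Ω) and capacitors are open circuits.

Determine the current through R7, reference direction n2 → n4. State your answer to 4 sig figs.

-0.04224 A

Apply KCL at each of the 5 non-ground nodes and solve the resulting linear system.
Node n1: branches {L1, R3, C1, I1, L3, R9} → V_1 = 5.670
Node n2: branches {R3, I2, R7, R10} → V_2 = 4.513
Node n3: branches {L1, R2, C1, C3, R6, R9} → V_3 = 5.670
Node n4: branches {R1, R4, C2, I1, C4, R6, L3, R7, R8, I3, R10, V1} → V_4 = 5.670
Node n5: branches {R1, R2, L2, I2, R5, I3, V1} → V_5 = 0.000
Source currents: i(L1)=-4.805, i(L2)=1.758, i(L3)=-4.836, i(V1)=-6.636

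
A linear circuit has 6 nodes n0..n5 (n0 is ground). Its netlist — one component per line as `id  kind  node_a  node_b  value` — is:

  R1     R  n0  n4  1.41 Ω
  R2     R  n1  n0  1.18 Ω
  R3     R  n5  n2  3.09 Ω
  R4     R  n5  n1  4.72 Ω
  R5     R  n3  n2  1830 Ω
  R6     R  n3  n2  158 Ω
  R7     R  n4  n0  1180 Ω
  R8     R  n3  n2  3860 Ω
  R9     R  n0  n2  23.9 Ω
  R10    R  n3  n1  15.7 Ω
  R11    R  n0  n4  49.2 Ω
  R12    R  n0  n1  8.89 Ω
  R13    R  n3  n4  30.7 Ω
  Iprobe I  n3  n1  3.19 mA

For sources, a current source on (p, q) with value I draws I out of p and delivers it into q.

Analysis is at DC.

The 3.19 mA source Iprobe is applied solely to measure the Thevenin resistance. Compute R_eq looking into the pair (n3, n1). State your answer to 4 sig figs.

R_eq = 9.934 Ω

MNA unknowns: 5 node voltages V₁..V_5
R1: Y=0.7092 on G[0,4]
R2: Y=0.8475 on G[1,0]
R3: Y=0.3236 on G[5,2]
R4: Y=0.2119 on G[5,1]
R5: Y=0.0005464 on G[3,2]
R6: Y=0.006329 on G[3,2]
R7: Y=0.0008475 on G[4,0]
R8: Y=0.0002591 on G[3,2]
R9: Y=0.04184 on G[0,2]
R10: Y=0.06369 on G[3,1]
R11: Y=0.02033 on G[0,4]
R12: Y=0.1125 on G[0,1]
R13: Y=0.03257 on G[3,4]
Iprobe: z[3]−=0.00319, z[1]+=0.00319
solve → V1=0.001018, V2=-0.0004998, V3=-0.03067, V4=-0.001309, V5=0.0001008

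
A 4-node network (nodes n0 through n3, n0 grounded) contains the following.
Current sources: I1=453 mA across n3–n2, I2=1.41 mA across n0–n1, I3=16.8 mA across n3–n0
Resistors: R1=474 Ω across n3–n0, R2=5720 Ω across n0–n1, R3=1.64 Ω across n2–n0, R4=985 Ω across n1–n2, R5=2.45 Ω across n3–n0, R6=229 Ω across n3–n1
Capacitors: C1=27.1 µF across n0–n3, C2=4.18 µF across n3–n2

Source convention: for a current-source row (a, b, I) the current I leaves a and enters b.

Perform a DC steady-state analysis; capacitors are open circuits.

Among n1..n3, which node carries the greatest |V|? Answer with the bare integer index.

MNA unknowns: 3 node voltages V₁..V_3
I1: z[3]−=0.453, z[2]+=0.453
I2: z[0]−=0.00141, z[1]+=0.00141
R1: Y=0.002110 on G[3,0]
R2: Y=0.0001748 on G[0,1]
C1: Y=0.000 on G[0,3]
R3: Y=0.6098 on G[2,0]
R4: Y=0.001015 on G[1,2]
R5: Y=0.4082 on G[3,0]
C2: Y=0.000 on G[3,2]
R6: Y=0.004367 on G[3,1]
I3: z[3]−=0.0168, z[0]+=0.0168
solve → V1=-0.5055, V2=0.7408, V3=-1.138

3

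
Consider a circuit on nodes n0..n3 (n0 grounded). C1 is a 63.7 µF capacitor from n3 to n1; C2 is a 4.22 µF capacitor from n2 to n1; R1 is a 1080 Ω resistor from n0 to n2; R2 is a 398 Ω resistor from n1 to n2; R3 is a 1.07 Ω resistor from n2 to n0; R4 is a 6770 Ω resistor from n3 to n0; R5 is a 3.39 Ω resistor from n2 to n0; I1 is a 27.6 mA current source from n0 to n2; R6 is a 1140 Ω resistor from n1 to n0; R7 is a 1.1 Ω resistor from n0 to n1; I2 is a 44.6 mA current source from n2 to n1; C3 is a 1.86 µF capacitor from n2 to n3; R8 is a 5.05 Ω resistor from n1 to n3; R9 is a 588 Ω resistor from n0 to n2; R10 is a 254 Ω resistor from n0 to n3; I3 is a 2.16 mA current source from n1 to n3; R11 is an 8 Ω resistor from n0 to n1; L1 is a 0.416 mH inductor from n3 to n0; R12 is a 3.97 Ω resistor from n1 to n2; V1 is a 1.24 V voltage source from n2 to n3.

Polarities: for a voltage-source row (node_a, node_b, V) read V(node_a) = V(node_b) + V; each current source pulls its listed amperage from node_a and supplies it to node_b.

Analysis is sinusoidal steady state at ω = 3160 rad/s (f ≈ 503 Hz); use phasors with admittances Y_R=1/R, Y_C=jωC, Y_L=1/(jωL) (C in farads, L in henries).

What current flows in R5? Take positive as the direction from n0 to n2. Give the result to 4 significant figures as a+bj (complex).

Apply KCL at each of the 3 non-ground nodes and solve the resulting linear system.
Node n1: branches {C1, C2, R2, R6, R7, I2, R8, I3, R11, R12} → V_1 = -0.02810-0.2396j
Node n2: branches {C2, R1, R2, R3, R5, I1, I2, C3, R9, R12, V1} → V_2 = 0.2873-0.3857j
Node n3: branches {C1, R4, C3, R8, R10, I3, L1, V1} → V_3 = -0.9527-0.3857j
Source currents: i(V1)=-0.4531+0.5009j

-0.08474+0.1138j A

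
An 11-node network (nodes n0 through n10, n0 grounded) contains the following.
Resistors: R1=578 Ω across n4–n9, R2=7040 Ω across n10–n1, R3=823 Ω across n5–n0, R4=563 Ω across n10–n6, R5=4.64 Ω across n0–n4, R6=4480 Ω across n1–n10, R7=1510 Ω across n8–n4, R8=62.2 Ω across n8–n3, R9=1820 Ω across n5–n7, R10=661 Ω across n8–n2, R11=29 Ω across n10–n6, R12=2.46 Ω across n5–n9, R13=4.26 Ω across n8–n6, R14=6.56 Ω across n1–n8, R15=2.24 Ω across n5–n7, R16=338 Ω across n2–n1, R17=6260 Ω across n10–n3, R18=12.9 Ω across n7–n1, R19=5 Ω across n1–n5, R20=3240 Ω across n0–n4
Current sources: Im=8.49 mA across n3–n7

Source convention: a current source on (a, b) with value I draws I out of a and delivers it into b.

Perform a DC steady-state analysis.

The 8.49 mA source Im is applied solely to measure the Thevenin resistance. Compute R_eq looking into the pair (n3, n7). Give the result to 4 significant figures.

MNA unknowns: 10 node voltages V₁..V_10
R1: Y=0.001730 on G[4,9]
R2: Y=0.0001420 on G[10,1]
R3: Y=0.001215 on G[5,0]
R4: Y=0.001776 on G[10,6]
R5: Y=0.2155 on G[0,4]
R6: Y=0.0002232 on G[1,10]
R7: Y=0.0006623 on G[8,4]
R8: Y=0.01608 on G[8,3]
R9: Y=0.0005495 on G[5,7]
R10: Y=0.001513 on G[8,2]
R11: Y=0.03448 on G[10,6]
R12: Y=0.4065 on G[5,9]
R13: Y=0.2347 on G[8,6]
R14: Y=0.1524 on G[1,8]
R15: Y=0.4464 on G[5,7]
R16: Y=0.002959 on G[2,1]
R17: Y=0.0001597 on G[10,3]
R18: Y=0.07752 on G[7,1]
R19: Y=0.2000 on G[1,5]
R20: Y=0.0003086 on G[0,4]
Im: z[3]−=0.00849, z[7]+=0.00849
solve → V1=-0.01201, V2=-0.03059, V3=-0.5898, V4=-8.454e-05, V5=0.01502, V6=-0.06718, V7=0.02721, V8=-0.06692, V9=0.01495, V10=-0.06891

R_eq = 72.68 Ω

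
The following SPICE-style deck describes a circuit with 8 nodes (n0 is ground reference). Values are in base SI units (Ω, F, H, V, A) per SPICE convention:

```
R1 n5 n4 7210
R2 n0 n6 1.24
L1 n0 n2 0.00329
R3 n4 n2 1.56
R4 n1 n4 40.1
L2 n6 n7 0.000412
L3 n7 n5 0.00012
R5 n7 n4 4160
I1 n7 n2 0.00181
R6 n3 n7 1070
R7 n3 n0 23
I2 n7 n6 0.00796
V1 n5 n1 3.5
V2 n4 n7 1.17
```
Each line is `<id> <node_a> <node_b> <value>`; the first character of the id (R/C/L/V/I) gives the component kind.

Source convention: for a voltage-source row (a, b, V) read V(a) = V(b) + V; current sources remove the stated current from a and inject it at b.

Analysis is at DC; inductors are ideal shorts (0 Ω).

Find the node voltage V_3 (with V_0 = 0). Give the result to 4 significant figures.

Element admittances at DC:
  Y(R1) = 0.0001387 S between n5,n4
  Y(R2) = 0.8065 S between n0,n6
  L1: short n0↔n2 (DC inductor)
  Y(R3) = 0.6410 S between n4,n2
  Y(R4) = 0.02494 S between n1,n4
  L2: short n6↔n7 (DC inductor)
  L3: short n7↔n5 (DC inductor)
  Y(R5) = 0.0002404 S between n7,n4
  I1: injects 0.00181 A into n2 (from n7)
  Y(R6) = 0.0009346 S between n3,n7
  Y(R7) = 0.04348 S between n3,n0
  I2: injects 0.00796 A into n6 (from n7)
  V1: constraint V(n5)−V(n1) = 3.5
  V2: constraint V(n4)−V(n7) = 1.17
Assemble and solve the 12×12 MNA system:
  V(n1)=-4.019  V(n2)=0.000  V(n3)=-0.01092  V(n4)=0.6509  V(n5)=-0.5191  V(n6)=-0.5191  V(n7)=-0.5191
  i(L1)=-0.4191  i(L2)=0.4266  i(L3)=-0.1166  i(V1)=-0.1165  i(V2)=-0.5342

-0.01092 V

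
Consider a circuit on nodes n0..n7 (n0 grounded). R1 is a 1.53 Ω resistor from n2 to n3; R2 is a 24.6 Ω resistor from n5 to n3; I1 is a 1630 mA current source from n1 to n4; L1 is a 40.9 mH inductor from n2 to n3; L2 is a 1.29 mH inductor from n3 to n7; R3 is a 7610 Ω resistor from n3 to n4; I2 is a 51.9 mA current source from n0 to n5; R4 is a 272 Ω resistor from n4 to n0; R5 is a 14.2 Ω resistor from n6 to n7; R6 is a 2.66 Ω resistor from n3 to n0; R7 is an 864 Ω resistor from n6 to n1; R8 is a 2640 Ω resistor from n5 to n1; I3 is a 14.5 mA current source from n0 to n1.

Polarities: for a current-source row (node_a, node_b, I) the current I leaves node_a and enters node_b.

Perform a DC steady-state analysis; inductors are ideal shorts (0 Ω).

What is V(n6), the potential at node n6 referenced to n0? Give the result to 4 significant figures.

Apply KCL at each of the 7 non-ground nodes and solve the resulting linear system.
Node n1: branches {I1, R7, R8, I3} → V_1 = -1071
Node n2: branches {R1, L1} → V_2 = -4.008
Node n3: branches {R1, R2, L1, L2, R3, R6} → V_3 = -4.008
Node n4: branches {I1, R3, R4} → V_4 = 427.9
Node n5: branches {R2, I2, R8} → V_5 = -12.59
Node n6: branches {R5, R7} → V_6 = -21.26
Node n7: branches {L2, R5} → V_7 = -4.008
Source currents: i(L1)=0.000, i(L2)=1.215

-21.26 V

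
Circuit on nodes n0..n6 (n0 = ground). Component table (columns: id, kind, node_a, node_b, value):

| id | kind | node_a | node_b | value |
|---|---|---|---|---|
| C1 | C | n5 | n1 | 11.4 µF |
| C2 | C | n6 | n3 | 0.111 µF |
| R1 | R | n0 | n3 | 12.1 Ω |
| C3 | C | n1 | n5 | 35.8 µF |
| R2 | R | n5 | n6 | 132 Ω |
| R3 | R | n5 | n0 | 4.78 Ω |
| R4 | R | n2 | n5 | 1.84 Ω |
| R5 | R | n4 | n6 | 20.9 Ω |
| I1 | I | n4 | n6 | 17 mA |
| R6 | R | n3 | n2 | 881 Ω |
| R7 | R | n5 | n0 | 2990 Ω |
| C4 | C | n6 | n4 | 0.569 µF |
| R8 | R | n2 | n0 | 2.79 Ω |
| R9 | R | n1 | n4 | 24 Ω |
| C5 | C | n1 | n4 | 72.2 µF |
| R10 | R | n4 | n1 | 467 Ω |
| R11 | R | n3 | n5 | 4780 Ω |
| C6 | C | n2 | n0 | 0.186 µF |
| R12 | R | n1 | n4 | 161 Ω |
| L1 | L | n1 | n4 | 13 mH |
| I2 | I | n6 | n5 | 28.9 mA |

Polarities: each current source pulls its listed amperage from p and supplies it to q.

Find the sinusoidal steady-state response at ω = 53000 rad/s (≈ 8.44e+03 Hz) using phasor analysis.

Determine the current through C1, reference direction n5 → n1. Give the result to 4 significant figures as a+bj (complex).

Apply KCL at each of the 6 non-ground nodes and solve the resulting linear system.
Node n1: branches {C1, C3, R9, C5, R10, R12, L1} → V_1 = 0.001696+0.01270j
Node n2: branches {R4, R6, R8, C6} → V_2 = 0.001028+0.001119j
Node n3: branches {C2, R1, R6, R11} → V_3 = -0.008651-0.009790j
Node n4: branches {R5, I1, C4, R9, C5, R10, R12, L1} → V_4 = 0.001597+0.01977j
Node n5: branches {C1, C3, R2, R3, R4, R7, R11, I2} → V_5 = 0.001706+0.001899j
Node n6: branches {C2, R2, R5, I1, C4, I2} → V_6 = -0.1487+0.1140j

0.006529+6.073e-06j A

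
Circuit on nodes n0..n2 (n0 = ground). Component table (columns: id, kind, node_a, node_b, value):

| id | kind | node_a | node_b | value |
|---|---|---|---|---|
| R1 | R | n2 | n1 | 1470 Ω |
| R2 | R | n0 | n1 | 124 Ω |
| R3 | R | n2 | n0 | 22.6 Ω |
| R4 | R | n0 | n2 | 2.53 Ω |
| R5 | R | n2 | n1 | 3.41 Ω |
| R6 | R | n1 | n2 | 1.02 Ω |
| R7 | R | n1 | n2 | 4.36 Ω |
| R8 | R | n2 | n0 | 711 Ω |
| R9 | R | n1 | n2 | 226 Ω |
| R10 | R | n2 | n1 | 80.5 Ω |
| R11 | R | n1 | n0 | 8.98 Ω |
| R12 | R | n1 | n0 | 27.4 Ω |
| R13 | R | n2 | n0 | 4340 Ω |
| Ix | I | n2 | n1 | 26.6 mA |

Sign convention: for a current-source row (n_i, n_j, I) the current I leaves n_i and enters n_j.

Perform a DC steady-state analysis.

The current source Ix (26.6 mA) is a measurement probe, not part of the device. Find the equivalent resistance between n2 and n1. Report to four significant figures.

R_eq = 0.6113 Ω

Element admittances at DC:
  Y(R1) = 0.0006803 S between n2,n1
  Y(R2) = 0.008065 S between n0,n1
  Y(R3) = 0.04425 S between n2,n0
  Y(R4) = 0.3953 S between n0,n2
  Y(R5) = 0.2933 S between n2,n1
  Y(R6) = 0.9804 S between n1,n2
  Y(R7) = 0.2294 S between n1,n2
  Y(R8) = 0.001406 S between n2,n0
  Y(R9) = 0.004425 S between n1,n2
  Y(R10) = 0.01242 S between n2,n1
  Y(R11) = 0.1114 S between n1,n0
  Y(R12) = 0.03650 S between n1,n0
  Y(R13) = 0.0002304 S between n2,n0
  Ix: injects 0.0266 A into n1 (from n2)
Assemble and solve the 2×2 MNA system:
  V(n1)=0.01202  V(n2)=-0.004247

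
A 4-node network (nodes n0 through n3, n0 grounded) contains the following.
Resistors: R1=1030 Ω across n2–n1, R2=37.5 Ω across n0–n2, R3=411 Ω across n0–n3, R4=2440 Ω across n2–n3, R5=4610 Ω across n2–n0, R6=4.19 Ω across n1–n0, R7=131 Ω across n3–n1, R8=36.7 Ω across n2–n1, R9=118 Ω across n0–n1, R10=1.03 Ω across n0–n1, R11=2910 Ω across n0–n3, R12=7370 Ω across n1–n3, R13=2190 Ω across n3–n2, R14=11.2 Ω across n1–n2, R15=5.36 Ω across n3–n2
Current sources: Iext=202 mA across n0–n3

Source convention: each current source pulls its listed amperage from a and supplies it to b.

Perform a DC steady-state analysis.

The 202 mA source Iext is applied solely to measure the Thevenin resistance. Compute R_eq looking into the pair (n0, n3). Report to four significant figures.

R_eq = 11.38 Ω

Apply KCL at each of the 3 non-ground nodes and solve the resulting linear system.
Node n1: branches {R1, R6, R7, R8, R9, R10, R12, R14} → V_1 = 0.1309
Node n2: branches {R1, R2, R4, R5, R8, R13, R14, R15} → V_2 = 1.345
Node n3: branches {R3, R4, R7, R11, R12, R13, R15, Iext} → V_3 = 2.299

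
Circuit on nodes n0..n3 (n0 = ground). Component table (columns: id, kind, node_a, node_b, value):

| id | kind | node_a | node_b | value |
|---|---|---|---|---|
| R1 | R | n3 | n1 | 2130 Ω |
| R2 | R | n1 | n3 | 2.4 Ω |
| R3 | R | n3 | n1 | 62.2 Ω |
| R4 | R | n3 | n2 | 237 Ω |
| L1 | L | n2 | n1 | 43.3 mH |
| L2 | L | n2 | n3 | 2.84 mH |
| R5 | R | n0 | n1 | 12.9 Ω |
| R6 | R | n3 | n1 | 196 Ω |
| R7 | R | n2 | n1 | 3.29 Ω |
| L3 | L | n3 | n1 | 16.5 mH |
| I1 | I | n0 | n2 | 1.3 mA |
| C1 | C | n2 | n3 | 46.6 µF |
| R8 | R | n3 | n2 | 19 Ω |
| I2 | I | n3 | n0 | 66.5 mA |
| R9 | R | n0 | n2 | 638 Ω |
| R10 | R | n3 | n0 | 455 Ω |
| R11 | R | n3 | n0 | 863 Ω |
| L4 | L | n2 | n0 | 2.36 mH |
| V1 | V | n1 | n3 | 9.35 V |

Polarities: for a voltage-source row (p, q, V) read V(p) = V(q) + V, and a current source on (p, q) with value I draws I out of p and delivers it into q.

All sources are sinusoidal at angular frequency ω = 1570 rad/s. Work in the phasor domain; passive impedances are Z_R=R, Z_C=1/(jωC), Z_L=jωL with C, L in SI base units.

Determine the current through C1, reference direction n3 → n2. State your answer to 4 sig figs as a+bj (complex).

MNA unknowns: 3 node voltages V₁..V_3 plus 1 source current (V1)
R1: Y=0.0004695+0.000j on G[3,1]
R2: Y=0.4167+0.000j on G[1,3]
R3: Y=0.01608+0.000j on G[3,1]
R4: Y=0.004219+0.000j on G[3,2]
L1: Y=0.000-0.01471j on G[2,1]
L2: Y=0.000-0.2243j on G[2,3]
R5: Y=0.07752+0.000j on G[0,1]
R6: Y=0.005102+0.000j on G[3,1]
R7: Y=0.3040+0.000j on G[2,1]
L3: Y=0.000-0.03860j on G[3,1]
I1: z[0]−=0.0013, z[2]+=0.0013
C1: Y=0.000+0.07316j on G[2,3]
R8: Y=0.05263+0.000j on G[3,2]
I2: z[3]−=0.0665, z[0]+=0.0665
R9: Y=0.001567+0.000j on G[0,2]
R10: Y=0.002198+0.000j on G[3,0]
R11: Y=0.001159+0.000j on G[3,0]
L4: Y=0.000-0.2699j on G[2,0]
V1: row V1−V3=9.35, i_V1 at 1,3
solve → V1=1.298-2.810j, V2=-0.8451-0.5092j, V3=-8.052-2.810j
aux → i_V1=-4.816+1.310j

0.1684-0.5273j A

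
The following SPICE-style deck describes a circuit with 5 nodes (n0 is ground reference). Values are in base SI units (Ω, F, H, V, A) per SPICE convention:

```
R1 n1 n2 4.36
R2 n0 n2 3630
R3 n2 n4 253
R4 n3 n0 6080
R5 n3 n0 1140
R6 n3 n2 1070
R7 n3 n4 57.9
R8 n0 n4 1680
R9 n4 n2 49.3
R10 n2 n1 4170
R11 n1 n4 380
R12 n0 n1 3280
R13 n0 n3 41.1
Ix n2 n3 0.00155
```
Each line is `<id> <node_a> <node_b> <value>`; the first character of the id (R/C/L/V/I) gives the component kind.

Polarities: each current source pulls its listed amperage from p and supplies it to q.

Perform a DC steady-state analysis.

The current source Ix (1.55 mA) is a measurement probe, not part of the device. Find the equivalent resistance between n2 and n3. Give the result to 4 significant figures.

R_eq = 81.93 Ω

MNA unknowns: 4 node voltages V₁..V_4
R1: Y=0.2294 on G[1,2]
R2: Y=0.0002755 on G[0,2]
R3: Y=0.003953 on G[2,4]
R4: Y=0.0001645 on G[3,0]
R5: Y=0.0008772 on G[3,0]
R6: Y=0.0009346 on G[3,2]
R7: Y=0.01727 on G[3,4]
R8: Y=0.0005952 on G[0,4]
R9: Y=0.02028 on G[4,2]
R10: Y=0.0002398 on G[2,1]
R11: Y=0.002632 on G[1,4]
R12: Y=0.0003049 on G[0,1]
R13: Y=0.02433 on G[0,3]
Ix: z[2]−=0.00155, z[3]+=0.00155
solve → V1=-0.1218, V2=-0.1225, V3=0.004478, V4=-0.07182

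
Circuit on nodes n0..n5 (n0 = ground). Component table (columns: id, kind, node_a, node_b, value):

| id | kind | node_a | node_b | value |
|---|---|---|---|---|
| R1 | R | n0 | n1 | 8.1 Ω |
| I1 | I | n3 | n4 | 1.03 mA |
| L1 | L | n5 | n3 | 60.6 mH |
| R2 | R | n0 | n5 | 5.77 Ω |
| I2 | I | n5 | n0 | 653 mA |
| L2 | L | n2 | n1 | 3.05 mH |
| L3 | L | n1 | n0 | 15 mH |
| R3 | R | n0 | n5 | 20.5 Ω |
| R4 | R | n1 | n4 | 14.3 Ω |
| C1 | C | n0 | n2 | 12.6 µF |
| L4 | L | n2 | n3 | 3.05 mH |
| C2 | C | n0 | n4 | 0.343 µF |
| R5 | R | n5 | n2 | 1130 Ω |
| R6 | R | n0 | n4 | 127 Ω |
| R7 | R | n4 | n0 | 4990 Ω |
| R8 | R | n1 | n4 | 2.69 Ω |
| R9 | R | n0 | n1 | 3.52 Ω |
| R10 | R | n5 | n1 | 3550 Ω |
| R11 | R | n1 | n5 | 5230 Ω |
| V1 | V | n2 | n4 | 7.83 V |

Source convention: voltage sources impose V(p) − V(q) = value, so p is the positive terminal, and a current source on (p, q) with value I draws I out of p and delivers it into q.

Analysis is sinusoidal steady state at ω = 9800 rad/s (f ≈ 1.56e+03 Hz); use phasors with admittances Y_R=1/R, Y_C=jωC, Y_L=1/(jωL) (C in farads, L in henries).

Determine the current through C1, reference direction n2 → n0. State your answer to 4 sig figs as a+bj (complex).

0.3579+0.7718j A

Element admittances at ω=9800 rad/s:
  Y(R1) = 0.1235+0.000j S between n0,n1
  I1: injects 0.00103 A into n4 (from n3)
  Y(L1) = 0.000-0.001684j S between n5,n3
  Y(R2) = 0.1733+0.000j S between n0,n5
  I2: injects 0.653 A into n0 (from n5)
  Y(L2) = 0.000-0.03346j S between n2,n1
  Y(L3) = 0.000-0.006803j S between n1,n0
  Y(R3) = 0.04878+0.000j S between n0,n5
  Y(R4) = 0.06993+0.000j S between n1,n4
  Y(C1) = 0.000+0.1235j S between n0,n2
  Y(L4) = 0.000-0.03346j S between n2,n3
  Y(C2) = 0.000+0.003361j S between n0,n4
  Y(R5) = 0.0008850+0.000j S between n5,n2
  Y(R6) = 0.007874+0.000j S between n0,n4
  Y(R7) = 0.0002004+0.000j S between n4,n0
  Y(R8) = 0.3717+0.000j S between n1,n4
  Y(R9) = 0.2841+0.000j S between n0,n1
  Y(R10) = 0.0002817+0.000j S between n5,n1
  Y(R11) = 0.0001912+0.000j S between n1,n5
  V1: constraint V(n2)−V(n4) = 7.83
Assemble and solve the 6×6 MNA system:
  V(n1)=-0.8520-1.793j  V(n2)=6.250-2.899j  V(n3)=5.811-2.793j  V(n4)=-1.580-2.899j  V(n5)=-2.920-0.08107j
  i(V1)=-0.3255-0.5170j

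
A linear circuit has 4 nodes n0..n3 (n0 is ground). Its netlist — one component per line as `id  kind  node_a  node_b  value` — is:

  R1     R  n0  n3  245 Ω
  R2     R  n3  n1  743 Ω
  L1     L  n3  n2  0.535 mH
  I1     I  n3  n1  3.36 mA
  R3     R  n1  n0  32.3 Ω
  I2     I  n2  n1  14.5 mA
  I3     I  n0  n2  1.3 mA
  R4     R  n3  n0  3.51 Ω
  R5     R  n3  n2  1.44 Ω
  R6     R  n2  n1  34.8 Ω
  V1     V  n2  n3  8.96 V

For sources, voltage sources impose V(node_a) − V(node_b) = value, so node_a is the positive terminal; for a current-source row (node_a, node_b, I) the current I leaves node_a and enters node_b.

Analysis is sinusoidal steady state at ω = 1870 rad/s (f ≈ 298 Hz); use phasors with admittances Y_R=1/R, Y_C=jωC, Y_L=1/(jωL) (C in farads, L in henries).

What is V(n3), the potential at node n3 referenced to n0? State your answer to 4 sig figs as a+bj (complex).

-0.4547+0.000j V

MNA unknowns: 3 node voltages V₁..V_3 plus 1 source current (V1)
R1: Y=0.004082+0.000j on G[0,3]
R2: Y=0.001346+0.000j on G[3,1]
L1: Y=0.000-0.9996j on G[3,2]
I1: z[3]−=0.00336, z[1]+=0.00336
R3: Y=0.03096+0.000j on G[1,0]
I2: z[2]−=0.0145, z[1]+=0.0145
I3: z[0]−=0.0013, z[2]+=0.0013
R4: Y=0.2849+0.000j on G[3,0]
R5: Y=0.6944+0.000j on G[3,2]
R6: Y=0.02874+0.000j on G[2,1]
V1: row V2−V3=8.96, i_V1 at 2,3
solve → V1=4.286+0.000j, V2=8.505+0.000j, V3=-0.4547+0.000j
aux → i_V1=-6.357+8.956j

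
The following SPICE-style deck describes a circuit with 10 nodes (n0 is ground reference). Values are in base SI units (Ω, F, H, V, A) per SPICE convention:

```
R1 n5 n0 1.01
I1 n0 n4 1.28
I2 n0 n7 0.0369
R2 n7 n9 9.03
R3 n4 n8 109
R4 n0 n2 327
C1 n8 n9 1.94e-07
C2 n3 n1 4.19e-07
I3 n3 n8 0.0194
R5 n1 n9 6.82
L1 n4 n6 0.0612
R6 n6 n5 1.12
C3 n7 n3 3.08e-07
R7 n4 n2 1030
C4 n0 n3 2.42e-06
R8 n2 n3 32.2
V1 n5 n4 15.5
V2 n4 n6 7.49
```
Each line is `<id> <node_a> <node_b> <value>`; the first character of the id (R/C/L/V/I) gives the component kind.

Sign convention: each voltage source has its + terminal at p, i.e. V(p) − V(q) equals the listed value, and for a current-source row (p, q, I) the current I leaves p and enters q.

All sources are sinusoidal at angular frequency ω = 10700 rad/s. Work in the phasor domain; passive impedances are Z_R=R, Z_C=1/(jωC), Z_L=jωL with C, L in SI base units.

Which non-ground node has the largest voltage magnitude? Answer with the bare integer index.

6

Apply KCL at each of the 9 non-ground nodes and solve the resulting linear system.
Node n1: branches {C2, R5} → V_1 = -2.947-3.247j
Node n2: branches {R4, R7, R8} → V_2 = -0.9761+0.1035j
Node n3: branches {C2, I3, C3, C4, R8} → V_3 = -0.6599+0.1164j
Node n4: branches {I1, R3, L1, R7, V1, V2} → V_4 = -14.16+0.01694j
Node n5: branches {R1, R6, V1} → V_5 = 1.336+0.01694j
Node n6: branches {L1, R6, V2} → V_6 = -21.65+0.01694j
Node n7: branches {I2, R2, C3} → V_7 = -2.612-3.259j
Node n8: branches {R3, C1, I3} → V_8 = -10.88+1.836j
Node n9: branches {R2, C1, R5} → V_9 = -2.844-3.317j
Source currents: i(V1)=-21.85-0.01677j, i(V2)=-20.53+0.01144j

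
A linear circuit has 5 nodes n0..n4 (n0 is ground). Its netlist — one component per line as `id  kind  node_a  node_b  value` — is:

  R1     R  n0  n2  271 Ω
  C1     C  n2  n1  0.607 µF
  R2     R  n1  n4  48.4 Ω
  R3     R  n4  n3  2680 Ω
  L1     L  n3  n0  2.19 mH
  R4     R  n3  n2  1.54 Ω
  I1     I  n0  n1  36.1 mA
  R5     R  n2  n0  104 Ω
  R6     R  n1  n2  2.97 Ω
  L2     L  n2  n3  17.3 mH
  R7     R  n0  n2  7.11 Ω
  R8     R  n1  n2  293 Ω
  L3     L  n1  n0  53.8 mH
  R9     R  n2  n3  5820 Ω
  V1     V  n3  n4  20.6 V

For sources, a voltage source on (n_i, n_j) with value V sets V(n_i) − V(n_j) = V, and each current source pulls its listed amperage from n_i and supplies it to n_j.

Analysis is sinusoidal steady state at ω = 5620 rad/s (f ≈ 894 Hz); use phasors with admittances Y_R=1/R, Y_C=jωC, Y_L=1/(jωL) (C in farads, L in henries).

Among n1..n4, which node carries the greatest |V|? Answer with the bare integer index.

4

Apply KCL at each of the 4 non-ground nodes and solve the resulting linear system.
Node n1: branches {C1, R2, I1, R6, R8, L3} → V_1 = -1.017+0.2946j
Node n2: branches {R1, C1, R4, R5, R6, L2, R7, R8, R9} → V_2 = 0.03310+0.2894j
Node n3: branches {R3, L1, R4, L2, R9, V1} → V_3 = 0.5898+0.3696j
Node n4: branches {R2, R3, V1} → V_4 = -20.01+0.3696j
Source currents: i(V1)=-0.4001+0.001550j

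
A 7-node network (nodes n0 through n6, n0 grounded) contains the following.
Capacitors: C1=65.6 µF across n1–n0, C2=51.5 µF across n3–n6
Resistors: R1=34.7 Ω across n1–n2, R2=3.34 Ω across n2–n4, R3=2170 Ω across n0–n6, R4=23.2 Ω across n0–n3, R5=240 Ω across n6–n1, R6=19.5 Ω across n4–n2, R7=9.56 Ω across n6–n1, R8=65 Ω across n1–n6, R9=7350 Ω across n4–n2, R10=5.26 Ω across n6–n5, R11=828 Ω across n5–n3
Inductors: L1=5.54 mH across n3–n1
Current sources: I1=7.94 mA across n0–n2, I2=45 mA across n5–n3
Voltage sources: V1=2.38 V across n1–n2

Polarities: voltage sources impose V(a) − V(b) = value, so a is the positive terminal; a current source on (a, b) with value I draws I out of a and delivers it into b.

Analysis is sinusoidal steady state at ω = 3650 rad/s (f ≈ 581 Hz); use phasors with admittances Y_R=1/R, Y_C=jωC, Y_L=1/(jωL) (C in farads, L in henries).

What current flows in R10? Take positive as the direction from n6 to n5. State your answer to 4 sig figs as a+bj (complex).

0.04464+0.0003031j A

Apply KCL at each of the 6 non-ground nodes and solve the resulting linear system.
Node n1: branches {C1, R1, L1, R5, R7, R8, V1} → V_1 = 0.03065-0.01203j
Node n2: branches {R1, R2, I1, R6, R9, V1} → V_2 = -2.349-0.01203j
Node n3: branches {L1, R4, C2, I2, R11} → V_3 = 0.1168-0.1712j
Node n4: branches {R2, R6, R9} → V_4 = -2.349-0.01203j
Node n5: branches {R10, I2, R11} → V_5 = -0.1815+0.07981j
Node n6: branches {R3, C2, R5, R7, R8, R10} → V_6 = 0.05328+0.08140j
Source currents: i(V1)=-0.07653+0.000j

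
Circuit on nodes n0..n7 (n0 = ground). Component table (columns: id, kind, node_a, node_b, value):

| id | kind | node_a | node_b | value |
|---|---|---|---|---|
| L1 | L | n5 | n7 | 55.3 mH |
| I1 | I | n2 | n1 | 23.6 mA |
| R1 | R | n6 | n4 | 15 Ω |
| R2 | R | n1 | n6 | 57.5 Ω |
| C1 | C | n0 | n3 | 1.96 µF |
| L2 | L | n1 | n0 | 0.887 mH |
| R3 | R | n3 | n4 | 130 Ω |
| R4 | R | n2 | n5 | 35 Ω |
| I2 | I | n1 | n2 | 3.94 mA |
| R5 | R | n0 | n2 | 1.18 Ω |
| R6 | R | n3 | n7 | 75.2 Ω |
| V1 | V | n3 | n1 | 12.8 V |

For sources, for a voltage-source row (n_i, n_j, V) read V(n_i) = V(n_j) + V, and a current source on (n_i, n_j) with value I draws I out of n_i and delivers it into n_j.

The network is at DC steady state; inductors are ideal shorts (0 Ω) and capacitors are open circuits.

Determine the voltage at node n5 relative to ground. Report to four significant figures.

4.142 V

Apply KCL at each of the 7 non-ground nodes and solve the resulting linear system.
Node n1: branches {I1, R2, L2, I2, V1} → V_1 = 0.000
Node n2: branches {I1, R4, I2, R5} → V_2 = 0.1127
Node n3: branches {C1, R3, R6, V1} → V_3 = 12.80
Node n4: branches {R1, R3} → V_4 = 4.583
Node n5: branches {L1, R4} → V_5 = 4.142
Node n6: branches {R1, R2} → V_6 = 3.635
Node n7: branches {L1, R6} → V_7 = 4.142
Source currents: i(L1)=-0.1151, i(L2)=-0.09547, i(V1)=-0.1783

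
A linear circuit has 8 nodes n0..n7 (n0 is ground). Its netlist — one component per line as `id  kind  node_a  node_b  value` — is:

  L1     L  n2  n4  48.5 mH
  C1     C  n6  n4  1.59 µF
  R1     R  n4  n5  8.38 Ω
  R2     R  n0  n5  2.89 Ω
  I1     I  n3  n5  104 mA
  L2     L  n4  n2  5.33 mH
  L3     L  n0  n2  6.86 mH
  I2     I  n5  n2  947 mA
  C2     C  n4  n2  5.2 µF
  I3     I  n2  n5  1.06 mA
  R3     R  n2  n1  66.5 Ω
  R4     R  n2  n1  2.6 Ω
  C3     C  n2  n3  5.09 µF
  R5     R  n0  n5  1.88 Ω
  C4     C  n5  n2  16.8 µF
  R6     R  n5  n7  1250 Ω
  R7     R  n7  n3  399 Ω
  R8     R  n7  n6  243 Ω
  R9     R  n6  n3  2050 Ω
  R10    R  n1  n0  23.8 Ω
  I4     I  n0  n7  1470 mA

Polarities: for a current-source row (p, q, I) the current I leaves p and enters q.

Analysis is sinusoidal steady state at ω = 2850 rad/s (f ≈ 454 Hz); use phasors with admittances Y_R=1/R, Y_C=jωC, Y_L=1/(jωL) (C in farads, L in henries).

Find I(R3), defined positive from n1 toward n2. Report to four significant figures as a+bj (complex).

Element admittances at ω=2850 rad/s:
  Y(L1) = 0.000-0.007235j S between n2,n4
  Y(C1) = 0.000+0.004531j S between n6,n4
  Y(R1) = 0.1193+0.000j S between n4,n5
  Y(R2) = 0.3460+0.000j S between n0,n5
  I1: injects 0.104 A into n5 (from n3)
  Y(L2) = 0.000-0.06583j S between n4,n2
  Y(L3) = 0.000-0.05115j S between n0,n2
  I2: injects 0.947 A into n2 (from n5)
  Y(C2) = 0.000+0.01482j S between n4,n2
  I3: injects 0.00106 A into n5 (from n2)
  Y(R3) = 0.01504+0.000j S between n2,n1
  Y(R4) = 0.3846+0.000j S between n2,n1
  Y(C3) = 0.000+0.01451j S between n2,n3
  Y(R5) = 0.5319+0.000j S between n0,n5
  Y(C4) = 0.000+0.04788j S between n5,n2
  Y(R6) = 0.0008000+0.000j S between n5,n7
  Y(R7) = 0.002506+0.000j S between n7,n3
  Y(R8) = 0.004115+0.000j S between n7,n6
  Y(R9) = 0.0004878+0.000j S between n6,n3
  Y(R10) = 0.04202+0.000j S between n1,n0
  I4: injects 1.47 A into n7 (from n0)
Assemble and solve the 7×7 MNA system:
  V(n1)=18.03+8.931j  V(n2)=19.92+9.869j  V(n3)=5.038-26.09j  V(n4)=11.08-1.168j  V(n5)=0.2367+0.7332j  V(n6)=74.59-144.9j  V(n7)=241.2-89.11j

-0.02850-0.01412j A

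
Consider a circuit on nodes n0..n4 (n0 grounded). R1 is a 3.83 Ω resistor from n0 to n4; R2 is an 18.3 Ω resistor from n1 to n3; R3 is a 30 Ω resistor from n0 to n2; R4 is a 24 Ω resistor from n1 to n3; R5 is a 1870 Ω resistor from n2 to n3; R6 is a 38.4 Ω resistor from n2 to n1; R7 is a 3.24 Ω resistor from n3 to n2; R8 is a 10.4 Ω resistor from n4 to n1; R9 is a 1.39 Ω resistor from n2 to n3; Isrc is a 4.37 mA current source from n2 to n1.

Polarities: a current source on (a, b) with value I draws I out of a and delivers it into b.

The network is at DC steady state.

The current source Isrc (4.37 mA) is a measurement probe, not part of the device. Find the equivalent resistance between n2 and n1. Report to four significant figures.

R_eq = 7.314 Ω

Apply KCL at each of the 4 non-ground nodes and solve the resulting linear system.
Node n1: branches {R2, R4, R6, R8, Isrc} → V_1 = 0.01028
Node n2: branches {R3, R5, R6, R7, R9, Isrc} → V_2 = -0.02168
Node n3: branches {R2, R4, R5, R7, R9} → V_3 = -0.01894
Node n4: branches {R1, R8} → V_4 = 0.002768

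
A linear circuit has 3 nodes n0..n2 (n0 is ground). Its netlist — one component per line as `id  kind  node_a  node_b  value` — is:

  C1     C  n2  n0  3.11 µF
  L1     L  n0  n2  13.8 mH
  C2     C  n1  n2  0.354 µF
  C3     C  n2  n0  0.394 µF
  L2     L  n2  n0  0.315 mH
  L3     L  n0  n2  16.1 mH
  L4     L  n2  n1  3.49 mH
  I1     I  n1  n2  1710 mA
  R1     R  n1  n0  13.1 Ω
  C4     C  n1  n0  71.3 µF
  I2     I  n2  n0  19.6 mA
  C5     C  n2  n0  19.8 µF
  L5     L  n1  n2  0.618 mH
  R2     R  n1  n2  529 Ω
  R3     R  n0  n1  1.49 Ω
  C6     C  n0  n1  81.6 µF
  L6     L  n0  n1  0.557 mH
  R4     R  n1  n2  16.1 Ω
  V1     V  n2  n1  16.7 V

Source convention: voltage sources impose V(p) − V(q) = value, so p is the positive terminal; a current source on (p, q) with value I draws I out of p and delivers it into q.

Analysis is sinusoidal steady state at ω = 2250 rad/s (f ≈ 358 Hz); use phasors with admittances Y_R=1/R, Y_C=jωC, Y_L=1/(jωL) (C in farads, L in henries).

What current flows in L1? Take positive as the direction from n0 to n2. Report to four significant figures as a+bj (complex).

-0.1400+0.1863j A

Element admittances at ω=2250 rad/s:
  Y(C1) = 0.000+0.006997j S between n2,n0
  Y(L1) = 0.000-0.03221j S between n0,n2
  Y(C2) = 0.000+0.0007965j S between n1,n2
  Y(C3) = 0.000+0.0008865j S between n2,n0
  Y(L2) = 0.000-1.411j S between n2,n0
  Y(L3) = 0.000-0.02761j S between n0,n2
  Y(L4) = 0.000-0.1273j S between n2,n1
  I1: injects 1.71 A into n2 (from n1)
  Y(R1) = 0.07634+0.000j S between n1,n0
  Y(C4) = 0.000+0.1604j S between n1,n0
  I2: injects 0.0196 A into n0 (from n2)
  Y(C5) = 0.000+0.04455j S between n2,n0
  Y(L5) = 0.000-0.7192j S between n1,n2
  Y(R2) = 0.001890+0.000j S between n1,n2
  Y(R3) = 0.6711+0.000j S between n0,n1
  Y(C6) = 0.000+0.1836j S between n0,n1
  Y(L6) = 0.000-0.7979j S between n0,n1
  Y(R4) = 0.06211+0.000j S between n1,n2
  V1: constraint V(n2)−V(n1) = 16.7
Assemble and solve the 3×3 MNA system:
  V(n1)=-10.92+4.348j  V(n2)=5.784+4.348j
  i(V1)=-5.545+22.33j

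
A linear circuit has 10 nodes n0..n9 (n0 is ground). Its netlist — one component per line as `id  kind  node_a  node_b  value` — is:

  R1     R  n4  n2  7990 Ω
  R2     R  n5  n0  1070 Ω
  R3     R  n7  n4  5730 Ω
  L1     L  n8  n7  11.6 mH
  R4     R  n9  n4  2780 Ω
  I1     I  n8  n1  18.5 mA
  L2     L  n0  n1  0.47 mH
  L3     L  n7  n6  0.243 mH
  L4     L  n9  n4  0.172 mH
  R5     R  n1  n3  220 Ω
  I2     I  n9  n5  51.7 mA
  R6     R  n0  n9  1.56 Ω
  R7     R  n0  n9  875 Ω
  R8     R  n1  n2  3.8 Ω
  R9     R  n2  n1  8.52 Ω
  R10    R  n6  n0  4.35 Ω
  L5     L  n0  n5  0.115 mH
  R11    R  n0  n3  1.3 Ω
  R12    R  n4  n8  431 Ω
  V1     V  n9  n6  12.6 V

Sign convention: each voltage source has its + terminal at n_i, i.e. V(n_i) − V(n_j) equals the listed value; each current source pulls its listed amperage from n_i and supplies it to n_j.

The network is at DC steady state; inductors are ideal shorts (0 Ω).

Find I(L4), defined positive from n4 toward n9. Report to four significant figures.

MNA unknowns: 9 node voltages V₁..V_9 plus 6 source currents (L1, L2, L3, L4, L5, V1)
R1: Y=0.0001252 on G[4,2]
R2: Y=0.0009346 on G[5,0]
R3: Y=0.0001745 on G[7,4]
L1: row V8−V7=0, i_L1 at 8,7
R4: Y=0.0003597 on G[9,4]
I1: z[8]−=0.0185, z[1]+=0.0185
L2: row V0−V1=0, i_L2 at 0,1
L3: row V7−V6=0, i_L3 at 7,6
L4: row V9−V4=0, i_L4 at 9,4
R5: Y=0.004545 on G[1,3]
I2: z[9]−=0.0517, z[5]+=0.0517
R6: Y=0.6410 on G[0,9]
R7: Y=0.001143 on G[0,9]
R8: Y=0.2632 on G[1,2]
R9: Y=0.1174 on G[2,1]
R10: Y=0.2299 on G[6,0]
L5: row V0−V5=0, i_L5 at 0,5
R11: Y=0.7692 on G[0,3]
R12: Y=0.002320 on G[4,8]
V1: row V9−V6=12.6, i_V1 at 9,6
solve → V1=0.000, V2=0.001065, V3=0.000, V4=3.241, V5=0.000, V6=-9.359, V7=-9.359, V8=-9.359, V9=3.241
aux → i_L1=0.01073, i_L2=-0.01891, i_L3=0.01293, i_L4=0.03184, i_L5=-0.05170, i_V1=-2.165

-0.03184 A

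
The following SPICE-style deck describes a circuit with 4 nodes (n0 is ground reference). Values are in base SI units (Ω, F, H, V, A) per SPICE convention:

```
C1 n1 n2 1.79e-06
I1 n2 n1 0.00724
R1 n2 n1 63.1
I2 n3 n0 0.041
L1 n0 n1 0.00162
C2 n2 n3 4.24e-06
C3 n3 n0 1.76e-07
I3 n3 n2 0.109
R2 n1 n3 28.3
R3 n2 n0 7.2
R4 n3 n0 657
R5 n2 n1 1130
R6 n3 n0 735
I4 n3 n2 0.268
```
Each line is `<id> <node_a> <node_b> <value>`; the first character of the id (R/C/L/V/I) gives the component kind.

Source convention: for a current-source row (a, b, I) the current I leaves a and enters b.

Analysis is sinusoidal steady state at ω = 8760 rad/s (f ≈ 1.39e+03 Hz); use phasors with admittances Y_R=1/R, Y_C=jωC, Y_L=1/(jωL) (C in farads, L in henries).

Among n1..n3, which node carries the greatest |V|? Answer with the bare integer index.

3

MNA unknowns: 3 node voltages V₁..V_3
C1: Y=0.000+0.01568j on G[1,2]
I1: z[2]−=0.00724, z[1]+=0.00724
R1: Y=0.01585+0.000j on G[2,1]
I2: z[3]−=0.041, z[0]+=0.041
L1: Y=0.000-0.07047j on G[0,1]
C2: Y=0.000+0.03714j on G[2,3]
C3: Y=0.000+0.001542j on G[3,0]
I3: z[3]−=0.109, z[2]+=0.109
R2: Y=0.03534+0.000j on G[1,3]
R3: Y=0.1389+0.000j on G[2,0]
R4: Y=0.001522+0.000j on G[3,0]
R5: Y=0.0008850+0.000j on G[2,1]
R6: Y=0.001361+0.000j on G[3,0]
I4: z[3]−=0.268, z[2]+=0.268
solve → V1=-3.448-0.07395j, V2=-0.06162-1.808j, V3=-6.173+6.120j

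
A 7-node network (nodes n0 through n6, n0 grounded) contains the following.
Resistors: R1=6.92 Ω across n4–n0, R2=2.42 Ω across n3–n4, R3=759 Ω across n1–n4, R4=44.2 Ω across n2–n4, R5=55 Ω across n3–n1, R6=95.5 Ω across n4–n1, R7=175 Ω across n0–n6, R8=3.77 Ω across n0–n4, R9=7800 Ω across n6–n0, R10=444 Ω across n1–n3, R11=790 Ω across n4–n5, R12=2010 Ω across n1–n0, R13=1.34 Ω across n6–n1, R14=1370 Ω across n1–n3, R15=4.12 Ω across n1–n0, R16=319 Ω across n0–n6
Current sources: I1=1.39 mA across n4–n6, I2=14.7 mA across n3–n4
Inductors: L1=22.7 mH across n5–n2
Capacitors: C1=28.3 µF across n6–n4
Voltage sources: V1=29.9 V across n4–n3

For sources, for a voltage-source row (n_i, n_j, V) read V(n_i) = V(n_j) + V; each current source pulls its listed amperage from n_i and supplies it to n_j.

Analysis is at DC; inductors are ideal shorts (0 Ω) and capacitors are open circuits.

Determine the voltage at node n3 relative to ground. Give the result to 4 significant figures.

-28.63 V

Element admittances at DC:
  Y(R1) = 0.1445 S between n4,n0
  Y(R2) = 0.4132 S between n3,n4
  Y(R3) = 0.001318 S between n1,n4
  Y(R4) = 0.02262 S between n2,n4
  Y(R5) = 0.01818 S between n3,n1
  Y(R6) = 0.01047 S between n4,n1
  Y(R7) = 0.005714 S between n0,n6
  Y(R8) = 0.2653 S between n0,n4
  Y(R9) = 0.0001282 S between n6,n0
  Y(R10) = 0.002252 S between n1,n3
  Y(R11) = 0.001266 S between n4,n5
  I1: injects 0.00139 A into n6 (from n4)
  I2: injects 0.0147 A into n4 (from n3)
  Y(R12) = 0.0004975 S between n1,n0
  Y(R13) = 0.7463 S between n6,n1
  Y(R14) = 0.0007299 S between n1,n3
  Y(R15) = 0.2427 S between n1,n0
  L1: short n5↔n2 (DC inductor)
  Y(C1) = 0.000 S between n6,n4
  Y(R16) = 0.003135 S between n0,n6
  V1: constraint V(n4)−V(n3) = 29.9
Assemble and solve the 8×8 MNA system:
  V(n1)=-2.068  V(n2)=1.272  V(n3)=-28.63  V(n4)=1.272  V(n5)=1.272  V(n6)=-2.042
  i(L1)=0.000  i(V1)=-12.90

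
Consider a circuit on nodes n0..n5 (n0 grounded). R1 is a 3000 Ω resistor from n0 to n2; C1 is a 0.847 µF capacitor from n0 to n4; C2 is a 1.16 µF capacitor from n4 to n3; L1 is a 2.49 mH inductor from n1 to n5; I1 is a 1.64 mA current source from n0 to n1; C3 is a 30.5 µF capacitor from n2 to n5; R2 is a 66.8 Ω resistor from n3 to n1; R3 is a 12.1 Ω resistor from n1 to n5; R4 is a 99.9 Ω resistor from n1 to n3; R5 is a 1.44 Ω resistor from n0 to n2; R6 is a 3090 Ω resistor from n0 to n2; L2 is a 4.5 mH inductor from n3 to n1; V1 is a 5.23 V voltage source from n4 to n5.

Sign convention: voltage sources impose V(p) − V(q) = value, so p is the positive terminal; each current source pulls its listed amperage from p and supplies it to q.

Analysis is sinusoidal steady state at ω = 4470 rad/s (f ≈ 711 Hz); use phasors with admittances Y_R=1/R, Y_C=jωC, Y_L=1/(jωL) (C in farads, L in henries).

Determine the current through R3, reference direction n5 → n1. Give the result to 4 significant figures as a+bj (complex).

0.01325-0.01597j A

Apply KCL at each of the 5 non-ground nodes and solve the resulting linear system.
Node n1: branches {L1, I1, R2, R3, R4, L2} → V_1 = -0.2995+0.1546j
Node n2: branches {R1, C3, R5, R6} → V_2 = 0.002149-0.02773j
Node n3: branches {C2, R2, R4, L2} → V_3 = -0.7673+0.4396j
Node n4: branches {C1, C2, V1} → V_4 = 5.091-0.03868j
Node n5: branches {L1, C3, R3, V1} → V_5 = -0.1392-0.03868j
Source currents: i(V1)=-0.002626-0.04965j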